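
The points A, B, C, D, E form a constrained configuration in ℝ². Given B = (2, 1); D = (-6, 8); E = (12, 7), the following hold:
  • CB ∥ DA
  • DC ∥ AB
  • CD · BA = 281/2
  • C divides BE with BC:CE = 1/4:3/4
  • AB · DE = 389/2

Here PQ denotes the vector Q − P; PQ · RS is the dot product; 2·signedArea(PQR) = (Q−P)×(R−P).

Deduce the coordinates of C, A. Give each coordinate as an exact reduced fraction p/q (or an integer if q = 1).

1. C_x = 9/2  [C divides BE with BC:CE = 1/4:3/4]
2. C_y = 5/2  [C divides BE with BC:CE = 1/4:3/4]
   → C = (9/2, 5/2)
3. A_x = -17/2  [DC ∥ AB ∩ CB ∥ DA]
4. A_y = 13/2  [DC ∥ AB ∩ CB ∥ DA]
   → A = (-17/2, 13/2)

A = (-17/2, 13/2)
C = (9/2, 5/2)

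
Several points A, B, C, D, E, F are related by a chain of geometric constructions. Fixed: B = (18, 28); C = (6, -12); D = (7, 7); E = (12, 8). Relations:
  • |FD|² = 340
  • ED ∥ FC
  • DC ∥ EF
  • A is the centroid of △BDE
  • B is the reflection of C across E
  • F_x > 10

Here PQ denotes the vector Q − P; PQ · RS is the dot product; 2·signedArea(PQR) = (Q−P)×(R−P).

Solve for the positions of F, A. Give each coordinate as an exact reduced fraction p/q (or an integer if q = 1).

1. F_x = 11  [ED ∥ FC ∩ DC ∥ EF]
2. F_y = -11  [ED ∥ FC ∩ DC ∥ EF]
   → F = (11, -11)
3. A_x = 37/3  [A is the centroid of △BDE]
4. A_y = 43/3  [A is the centroid of △BDE]
   → A = (37/3, 43/3)

A = (37/3, 43/3)
F = (11, -11)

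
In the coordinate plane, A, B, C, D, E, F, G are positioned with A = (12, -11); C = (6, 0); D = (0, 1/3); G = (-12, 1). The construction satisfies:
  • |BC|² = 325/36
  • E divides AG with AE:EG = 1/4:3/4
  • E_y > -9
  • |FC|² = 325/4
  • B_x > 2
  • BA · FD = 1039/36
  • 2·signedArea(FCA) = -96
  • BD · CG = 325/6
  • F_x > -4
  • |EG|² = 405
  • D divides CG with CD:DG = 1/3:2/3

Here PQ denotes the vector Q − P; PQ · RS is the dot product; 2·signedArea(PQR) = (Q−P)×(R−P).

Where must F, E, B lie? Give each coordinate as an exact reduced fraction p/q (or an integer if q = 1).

B = (3, 1/6)
E = (6, -8)
F = (-3, 1/2)

1. E_x = 6  [E divides AG with AE:EG = 1/4:3/4]
2. E_y = -8  [E divides AG with AE:EG = 1/4:3/4]
   → E = (6, -8)
3. B_x = 3  [line 18·x + -1·y + -323/6 = 0 ∩ |BC|² = 325/36]
4. B_y = 1/6  [line 18·x + -1·y + -323/6 = 0 ∩ |BC|² = 325/36]
   → B = (3, 1/6)
5. F_x = -3  [2·signedArea(FCA) = -96 ∩ BA · FD = 1039/36]
6. F_y = 1/2  [2·signedArea(FCA) = -96 ∩ BA · FD = 1039/36]
   → F = (-3, 1/2)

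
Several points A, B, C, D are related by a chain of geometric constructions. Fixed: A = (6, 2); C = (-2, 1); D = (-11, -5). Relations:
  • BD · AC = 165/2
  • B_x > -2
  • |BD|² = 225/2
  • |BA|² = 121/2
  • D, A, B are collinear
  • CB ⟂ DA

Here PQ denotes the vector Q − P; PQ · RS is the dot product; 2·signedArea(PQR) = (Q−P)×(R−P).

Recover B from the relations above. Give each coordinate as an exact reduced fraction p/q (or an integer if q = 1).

1. B_x = -31/26  [D, A, B are collinear ∩ CB ⟂ DA]
2. B_y = -25/26  [D, A, B are collinear ∩ CB ⟂ DA]
   → B = (-31/26, -25/26)

B = (-31/26, -25/26)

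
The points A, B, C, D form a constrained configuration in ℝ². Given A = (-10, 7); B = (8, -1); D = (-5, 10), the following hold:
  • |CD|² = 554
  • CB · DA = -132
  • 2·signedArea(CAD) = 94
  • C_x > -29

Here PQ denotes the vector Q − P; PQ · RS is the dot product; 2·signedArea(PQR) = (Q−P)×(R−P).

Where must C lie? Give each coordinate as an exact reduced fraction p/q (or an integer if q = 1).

C = (-28, 15)

1. C_x = -28  [CB · DA = -132 ∩ 2·signedArea(CAD) = 94]
2. C_y = 15  [CB · DA = -132 ∩ 2·signedArea(CAD) = 94]
   → C = (-28, 15)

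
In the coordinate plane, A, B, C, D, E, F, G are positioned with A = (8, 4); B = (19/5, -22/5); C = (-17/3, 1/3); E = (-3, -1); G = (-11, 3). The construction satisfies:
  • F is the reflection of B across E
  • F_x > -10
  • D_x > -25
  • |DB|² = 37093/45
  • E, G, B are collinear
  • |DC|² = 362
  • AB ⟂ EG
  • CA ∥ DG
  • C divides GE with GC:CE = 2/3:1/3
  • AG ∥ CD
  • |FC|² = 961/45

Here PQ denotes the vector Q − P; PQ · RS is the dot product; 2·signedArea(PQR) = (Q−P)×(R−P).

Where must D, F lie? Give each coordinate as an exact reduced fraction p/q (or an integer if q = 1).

1. D_x = -74/3  [CA ∥ DG ∩ AG ∥ CD]
2. D_y = -2/3  [CA ∥ DG ∩ AG ∥ CD]
   → D = (-74/3, -2/3)
3. F_x = -49/5  [F is the reflection of B across E]
4. F_y = 12/5  [F is the reflection of B across E]
   → F = (-49/5, 12/5)

D = (-74/3, -2/3)
F = (-49/5, 12/5)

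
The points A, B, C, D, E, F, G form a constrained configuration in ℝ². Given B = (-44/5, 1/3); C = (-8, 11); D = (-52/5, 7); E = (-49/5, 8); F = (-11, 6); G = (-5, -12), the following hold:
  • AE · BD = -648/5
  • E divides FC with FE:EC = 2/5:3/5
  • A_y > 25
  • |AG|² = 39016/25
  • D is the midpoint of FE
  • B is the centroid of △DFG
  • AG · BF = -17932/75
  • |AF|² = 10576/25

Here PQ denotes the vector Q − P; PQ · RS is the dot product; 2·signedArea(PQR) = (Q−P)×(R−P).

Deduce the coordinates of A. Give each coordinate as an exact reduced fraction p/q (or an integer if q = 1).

A = (-79/5, 26)

1. A_x = -79/5  [AE · BD = -648/5 ∩ AG · BF = -17932/75]
2. A_y = 26  [AE · BD = -648/5 ∩ AG · BF = -17932/75]
   → A = (-79/5, 26)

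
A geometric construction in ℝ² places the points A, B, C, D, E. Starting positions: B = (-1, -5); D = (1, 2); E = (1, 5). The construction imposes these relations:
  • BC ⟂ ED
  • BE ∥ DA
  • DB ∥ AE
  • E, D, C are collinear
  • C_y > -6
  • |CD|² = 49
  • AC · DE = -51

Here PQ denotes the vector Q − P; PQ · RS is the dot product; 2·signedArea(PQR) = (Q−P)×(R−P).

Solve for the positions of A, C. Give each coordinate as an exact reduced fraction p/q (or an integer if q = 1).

A = (3, 12)
C = (1, -5)

1. A_x = 3  [DB ∥ AE ∩ BE ∥ DA]
2. A_y = 12  [DB ∥ AE ∩ BE ∥ DA]
   → A = (3, 12)
3. C_x = 1  [E, D, C are collinear ∩ BC ⟂ ED]
4. C_y = -5  [E, D, C are collinear ∩ BC ⟂ ED]
   → C = (1, -5)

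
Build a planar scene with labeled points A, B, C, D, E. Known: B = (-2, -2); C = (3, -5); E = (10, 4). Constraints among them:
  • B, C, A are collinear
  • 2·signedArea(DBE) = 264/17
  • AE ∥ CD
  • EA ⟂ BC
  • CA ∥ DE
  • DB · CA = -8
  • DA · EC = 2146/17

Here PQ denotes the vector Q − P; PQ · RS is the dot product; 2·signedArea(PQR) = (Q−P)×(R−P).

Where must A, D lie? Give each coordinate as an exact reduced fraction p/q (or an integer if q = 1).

1. A_x = 71/17  [B, C, A are collinear ∩ EA ⟂ BC]
2. A_y = -97/17  [B, C, A are collinear ∩ EA ⟂ BC]
   → A = (71/17, -97/17)
3. D_x = 150/17  [CA ∥ DE ∩ AE ∥ CD]
4. D_y = 80/17  [CA ∥ DE ∩ AE ∥ CD]
   → D = (150/17, 80/17)

A = (71/17, -97/17)
D = (150/17, 80/17)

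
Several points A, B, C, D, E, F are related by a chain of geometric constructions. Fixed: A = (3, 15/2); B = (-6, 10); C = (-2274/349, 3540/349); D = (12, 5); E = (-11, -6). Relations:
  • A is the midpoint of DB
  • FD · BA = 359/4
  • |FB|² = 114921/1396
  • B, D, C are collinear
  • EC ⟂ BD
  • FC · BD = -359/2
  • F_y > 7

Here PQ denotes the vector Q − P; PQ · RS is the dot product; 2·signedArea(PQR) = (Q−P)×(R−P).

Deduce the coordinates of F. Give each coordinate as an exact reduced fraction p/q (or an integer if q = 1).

F = (957/349, 5285/698)

1. F_x = 957/349  [line -18·x + 5·y + 23/2 = 0 ∩ |FB|² = 114921/1396]
2. F_y = 5285/698  [line -18·x + 5·y + 23/2 = 0 ∩ |FB|² = 114921/1396]
   → F = (957/349, 5285/698)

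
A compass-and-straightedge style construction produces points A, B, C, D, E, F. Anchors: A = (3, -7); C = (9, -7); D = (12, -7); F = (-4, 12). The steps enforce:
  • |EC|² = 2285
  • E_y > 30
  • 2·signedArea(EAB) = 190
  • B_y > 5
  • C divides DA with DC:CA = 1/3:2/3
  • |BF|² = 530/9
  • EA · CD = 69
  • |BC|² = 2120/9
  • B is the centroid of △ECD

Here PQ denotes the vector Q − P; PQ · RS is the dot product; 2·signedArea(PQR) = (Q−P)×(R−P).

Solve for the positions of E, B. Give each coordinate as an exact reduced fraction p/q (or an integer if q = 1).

1. E_x = -20  [EA · CD = 69]
2. E_y = 31  [|EC|² = 2285]
   → E = (-20, 31)
3. B_x = 1/3  [2·signedArea(EAB) = 190 ∩ B is the centroid of △ECD]
4. B_y = 17/3  [2·signedArea(EAB) = 190 ∩ B is the centroid of △ECD]
   → B = (1/3, 17/3)

B = (1/3, 17/3)
E = (-20, 31)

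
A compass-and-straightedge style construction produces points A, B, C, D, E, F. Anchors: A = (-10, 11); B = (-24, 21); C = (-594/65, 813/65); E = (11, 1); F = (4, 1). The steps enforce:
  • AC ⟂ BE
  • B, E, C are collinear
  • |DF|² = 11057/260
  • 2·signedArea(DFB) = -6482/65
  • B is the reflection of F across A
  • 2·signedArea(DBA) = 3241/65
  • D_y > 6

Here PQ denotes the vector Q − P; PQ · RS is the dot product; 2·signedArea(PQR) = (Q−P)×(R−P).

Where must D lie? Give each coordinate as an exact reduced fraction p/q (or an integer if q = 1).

1. D_x = 121/130  [line -20·x + -28·y + 13502/65 = 0 ∩ |DF|² = 11057/260]
2. D_y = 439/65  [line -20·x + -28·y + 13502/65 = 0 ∩ |DF|² = 11057/260]
   → D = (121/130, 439/65)

D = (121/130, 439/65)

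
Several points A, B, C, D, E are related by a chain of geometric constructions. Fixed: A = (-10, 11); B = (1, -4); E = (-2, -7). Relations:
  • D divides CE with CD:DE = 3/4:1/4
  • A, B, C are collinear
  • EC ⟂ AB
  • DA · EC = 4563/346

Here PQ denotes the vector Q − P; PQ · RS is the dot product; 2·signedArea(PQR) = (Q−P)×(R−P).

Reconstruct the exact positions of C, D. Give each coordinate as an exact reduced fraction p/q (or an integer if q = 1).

1. C_x = 239/173  [A, B, C are collinear ∩ EC ⟂ AB]
2. C_y = -782/173  [A, B, C are collinear ∩ EC ⟂ AB]
   → C = (239/173, -782/173)
3. D_x = -799/692  [D divides CE with CD:DE = 3/4:1/4]
4. D_y = -4415/692  [D divides CE with CD:DE = 3/4:1/4]
   → D = (-799/692, -4415/692)

C = (239/173, -782/173)
D = (-799/692, -4415/692)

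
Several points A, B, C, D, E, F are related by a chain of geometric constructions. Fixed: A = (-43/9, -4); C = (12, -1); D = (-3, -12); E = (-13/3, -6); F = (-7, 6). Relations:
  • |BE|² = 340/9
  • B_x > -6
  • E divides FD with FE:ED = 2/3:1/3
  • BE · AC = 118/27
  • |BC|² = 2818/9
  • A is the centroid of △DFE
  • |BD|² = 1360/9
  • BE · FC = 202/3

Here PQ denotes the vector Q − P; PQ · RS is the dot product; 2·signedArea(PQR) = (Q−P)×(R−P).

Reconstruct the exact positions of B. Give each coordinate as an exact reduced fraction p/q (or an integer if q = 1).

B = (-17/3, 0)

1. B_x = -17/3  [BE · AC = 118/27 ∩ BE · FC = 202/3]
2. B_y = 0  [BE · AC = 118/27 ∩ BE · FC = 202/3]
   → B = (-17/3, 0)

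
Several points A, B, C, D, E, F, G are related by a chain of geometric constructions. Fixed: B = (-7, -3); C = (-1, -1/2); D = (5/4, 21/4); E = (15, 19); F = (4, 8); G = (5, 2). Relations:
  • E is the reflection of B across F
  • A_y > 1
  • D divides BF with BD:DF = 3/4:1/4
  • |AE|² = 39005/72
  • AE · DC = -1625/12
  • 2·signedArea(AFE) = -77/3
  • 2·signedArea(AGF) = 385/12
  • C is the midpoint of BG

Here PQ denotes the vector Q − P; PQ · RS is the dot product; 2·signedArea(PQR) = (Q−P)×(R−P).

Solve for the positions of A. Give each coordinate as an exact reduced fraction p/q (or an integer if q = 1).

A = (-1/4, 17/12)

1. A_x = -1/4  [2·signedArea(AFE) = -77/3 ∩ AE · DC = -1625/12]
2. A_y = 17/12  [2·signedArea(AFE) = -77/3 ∩ AE · DC = -1625/12]
   → A = (-1/4, 17/12)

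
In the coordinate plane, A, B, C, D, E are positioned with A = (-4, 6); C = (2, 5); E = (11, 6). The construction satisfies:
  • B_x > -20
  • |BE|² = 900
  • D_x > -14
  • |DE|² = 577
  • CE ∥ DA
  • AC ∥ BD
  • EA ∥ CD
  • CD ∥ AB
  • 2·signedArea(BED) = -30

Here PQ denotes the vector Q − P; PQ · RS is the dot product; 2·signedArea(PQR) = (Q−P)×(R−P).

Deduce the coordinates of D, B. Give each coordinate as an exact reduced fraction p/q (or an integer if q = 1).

B = (-19, 6)
D = (-13, 5)

1. D_x = -13  [CE ∥ DA ∩ EA ∥ CD]
2. D_y = 5  [CE ∥ DA ∩ EA ∥ CD]
   → D = (-13, 5)
3. B_x = -19  [AC ∥ BD ∩ CD ∥ AB]
4. B_y = 6  [AC ∥ BD ∩ CD ∥ AB]
   → B = (-19, 6)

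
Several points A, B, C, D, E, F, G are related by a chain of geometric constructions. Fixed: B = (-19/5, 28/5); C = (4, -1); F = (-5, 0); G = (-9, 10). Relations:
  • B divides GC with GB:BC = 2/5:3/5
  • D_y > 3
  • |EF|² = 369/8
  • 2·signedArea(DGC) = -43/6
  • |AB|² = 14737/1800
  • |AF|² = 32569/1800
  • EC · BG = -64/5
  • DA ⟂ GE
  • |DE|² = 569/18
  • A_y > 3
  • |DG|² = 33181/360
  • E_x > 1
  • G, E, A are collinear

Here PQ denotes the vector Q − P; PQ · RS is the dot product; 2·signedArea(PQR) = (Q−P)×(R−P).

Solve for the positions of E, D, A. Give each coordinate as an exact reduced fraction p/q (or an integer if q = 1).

A = (-133/60, 193/60)
D = (-39/20, 209/60)
E = (7/4, -3/4)

1. E_x = 7/4  [line 26/5·x + -22/5·y + -62/5 = 0 ∩ |EF|² = 369/8]
2. E_y = -3/4  [line 26/5·x + -22/5·y + -62/5 = 0 ∩ |EF|² = 369/8]
   → E = (7/4, -3/4)
3. D_x = -39/20  [line 11·x + 13·y + -143/6 = 0 ∩ |DE|² = 569/18]
4. D_y = 209/60  [line 11·x + 13·y + -143/6 = 0 ∩ |DE|² = 569/18]
   → D = (-39/20, 209/60)
5. A_x = -133/60  [G, E, A are collinear ∩ DA ⟂ GE]
6. A_y = 193/60  [G, E, A are collinear ∩ DA ⟂ GE]
   → A = (-133/60, 193/60)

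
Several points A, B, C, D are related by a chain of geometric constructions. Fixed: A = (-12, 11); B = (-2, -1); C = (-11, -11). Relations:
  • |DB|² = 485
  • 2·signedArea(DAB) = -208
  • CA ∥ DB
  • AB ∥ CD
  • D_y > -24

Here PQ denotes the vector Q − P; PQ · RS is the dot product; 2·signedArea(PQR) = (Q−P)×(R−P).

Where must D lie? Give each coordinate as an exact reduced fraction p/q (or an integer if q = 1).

D = (-1, -23)

1. D_x = -1  [CA ∥ DB ∩ AB ∥ CD]
2. D_y = -23  [CA ∥ DB ∩ AB ∥ CD]
   → D = (-1, -23)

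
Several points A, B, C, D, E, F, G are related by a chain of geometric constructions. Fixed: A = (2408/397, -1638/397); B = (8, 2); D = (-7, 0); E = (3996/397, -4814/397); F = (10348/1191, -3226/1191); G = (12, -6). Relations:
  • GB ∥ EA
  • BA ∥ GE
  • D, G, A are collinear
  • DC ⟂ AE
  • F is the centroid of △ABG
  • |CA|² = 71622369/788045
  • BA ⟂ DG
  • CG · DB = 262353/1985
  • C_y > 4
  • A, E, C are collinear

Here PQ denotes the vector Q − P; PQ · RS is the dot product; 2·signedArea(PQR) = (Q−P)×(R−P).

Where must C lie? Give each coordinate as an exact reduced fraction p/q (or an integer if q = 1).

1. C_x = 3577/1985  [A, E, C are collinear ∩ DC ⟂ AE]
2. C_y = 8736/1985  [A, E, C are collinear ∩ DC ⟂ AE]
   → C = (3577/1985, 8736/1985)

C = (3577/1985, 8736/1985)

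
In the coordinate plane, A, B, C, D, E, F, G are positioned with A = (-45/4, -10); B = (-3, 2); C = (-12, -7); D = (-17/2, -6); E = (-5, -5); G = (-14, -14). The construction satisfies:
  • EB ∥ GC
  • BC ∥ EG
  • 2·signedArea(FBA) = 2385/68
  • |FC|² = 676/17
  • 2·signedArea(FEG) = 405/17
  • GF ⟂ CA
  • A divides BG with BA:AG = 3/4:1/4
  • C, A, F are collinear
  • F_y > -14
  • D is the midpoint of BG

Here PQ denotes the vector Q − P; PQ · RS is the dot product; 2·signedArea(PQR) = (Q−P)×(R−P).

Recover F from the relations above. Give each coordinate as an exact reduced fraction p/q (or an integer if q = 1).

1. F_x = -178/17  [C, A, F are collinear ∩ GF ⟂ CA]
2. F_y = -223/17  [C, A, F are collinear ∩ GF ⟂ CA]
   → F = (-178/17, -223/17)

F = (-178/17, -223/17)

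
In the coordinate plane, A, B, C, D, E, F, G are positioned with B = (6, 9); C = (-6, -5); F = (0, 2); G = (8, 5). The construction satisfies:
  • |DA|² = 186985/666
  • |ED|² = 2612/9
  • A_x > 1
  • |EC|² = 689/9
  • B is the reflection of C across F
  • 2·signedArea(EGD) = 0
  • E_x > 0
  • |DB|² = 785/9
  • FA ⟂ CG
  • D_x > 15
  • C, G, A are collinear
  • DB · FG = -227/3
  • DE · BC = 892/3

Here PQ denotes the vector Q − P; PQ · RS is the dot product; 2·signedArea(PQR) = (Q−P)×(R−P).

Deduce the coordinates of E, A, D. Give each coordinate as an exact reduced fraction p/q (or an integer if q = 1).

1. A_x = 95/74  [C, G, A are collinear ∩ FA ⟂ CG]
2. A_y = 15/74  [C, G, A are collinear ∩ FA ⟂ CG]
   → A = (95/74, 15/74)
3. D_x = 46/3  [line -8·x + -3·y + 452/3 = 0 ∩ |DB|² = 785/9]
4. D_y = 28/3  [line -8·x + -3·y + 452/3 = 0 ∩ |DB|² = 785/9]
   → D = (46/3, 28/3)
5. E_x = 2/3  [2·signedArea(EGD) = 0 ∩ DE · BC = 892/3]
6. E_y = 2/3  [2·signedArea(EGD) = 0 ∩ DE · BC = 892/3]
   → E = (2/3, 2/3)

A = (95/74, 15/74)
D = (46/3, 28/3)
E = (2/3, 2/3)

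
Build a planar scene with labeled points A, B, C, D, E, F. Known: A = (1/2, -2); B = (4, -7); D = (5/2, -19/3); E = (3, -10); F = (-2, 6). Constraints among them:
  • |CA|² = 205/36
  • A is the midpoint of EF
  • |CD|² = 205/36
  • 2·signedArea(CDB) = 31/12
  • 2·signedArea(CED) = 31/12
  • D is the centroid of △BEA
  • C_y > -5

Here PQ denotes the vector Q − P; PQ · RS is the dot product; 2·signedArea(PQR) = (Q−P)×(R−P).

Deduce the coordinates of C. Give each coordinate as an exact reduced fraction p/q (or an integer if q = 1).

C = (3/2, -25/6)

1. C_x = 3/2  [2·signedArea(CDB) = 31/12 ∩ 2·signedArea(CED) = 31/12]
2. C_y = -25/6  [2·signedArea(CDB) = 31/12 ∩ 2·signedArea(CED) = 31/12]
   → C = (3/2, -25/6)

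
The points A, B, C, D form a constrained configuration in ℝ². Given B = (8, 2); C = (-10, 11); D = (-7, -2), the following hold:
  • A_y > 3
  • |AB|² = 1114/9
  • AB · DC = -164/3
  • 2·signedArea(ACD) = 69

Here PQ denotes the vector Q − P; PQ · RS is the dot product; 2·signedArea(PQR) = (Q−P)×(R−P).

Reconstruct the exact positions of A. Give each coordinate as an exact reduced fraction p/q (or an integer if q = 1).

A = (-3, 11/3)

1. A_x = -3  [2·signedArea(ACD) = 69 ∩ AB · DC = -164/3]
2. A_y = 11/3  [2·signedArea(ACD) = 69 ∩ AB · DC = -164/3]
   → A = (-3, 11/3)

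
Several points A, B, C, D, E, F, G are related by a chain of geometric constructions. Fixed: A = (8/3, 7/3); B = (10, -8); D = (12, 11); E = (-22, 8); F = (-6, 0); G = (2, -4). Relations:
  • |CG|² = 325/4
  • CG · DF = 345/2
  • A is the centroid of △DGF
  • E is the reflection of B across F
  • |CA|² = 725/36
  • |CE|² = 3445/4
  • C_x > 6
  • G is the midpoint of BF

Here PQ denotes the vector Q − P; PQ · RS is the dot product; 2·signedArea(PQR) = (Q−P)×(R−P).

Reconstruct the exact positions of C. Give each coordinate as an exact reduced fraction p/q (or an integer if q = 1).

C = (7, 7/2)

1. C_x = 7  [line 18·x + 11·y + -329/2 = 0 ∩ |CA|² = 725/36]
2. C_y = 7/2  [line 18·x + 11·y + -329/2 = 0 ∩ |CA|² = 725/36]
   → C = (7, 7/2)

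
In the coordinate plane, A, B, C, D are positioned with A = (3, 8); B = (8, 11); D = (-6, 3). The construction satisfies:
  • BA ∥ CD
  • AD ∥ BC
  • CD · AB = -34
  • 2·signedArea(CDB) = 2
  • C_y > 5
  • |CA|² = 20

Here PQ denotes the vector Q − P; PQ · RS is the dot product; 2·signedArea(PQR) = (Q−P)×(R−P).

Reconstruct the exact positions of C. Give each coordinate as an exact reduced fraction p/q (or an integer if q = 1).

C = (-1, 6)

1. C_x = -1  [BA ∥ CD ∩ AD ∥ BC]
2. C_y = 6  [BA ∥ CD ∩ AD ∥ BC]
   → C = (-1, 6)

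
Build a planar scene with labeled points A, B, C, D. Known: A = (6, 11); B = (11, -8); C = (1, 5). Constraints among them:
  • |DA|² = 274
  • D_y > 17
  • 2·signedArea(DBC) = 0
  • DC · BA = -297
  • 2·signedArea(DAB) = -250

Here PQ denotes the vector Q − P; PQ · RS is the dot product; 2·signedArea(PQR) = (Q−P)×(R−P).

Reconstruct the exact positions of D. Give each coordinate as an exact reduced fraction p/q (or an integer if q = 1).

D = (-9, 18)

1. D_x = -9  [2·signedArea(DBC) = 0 ∩ DC · BA = -297]
2. D_y = 18  [2·signedArea(DBC) = 0 ∩ DC · BA = -297]
   → D = (-9, 18)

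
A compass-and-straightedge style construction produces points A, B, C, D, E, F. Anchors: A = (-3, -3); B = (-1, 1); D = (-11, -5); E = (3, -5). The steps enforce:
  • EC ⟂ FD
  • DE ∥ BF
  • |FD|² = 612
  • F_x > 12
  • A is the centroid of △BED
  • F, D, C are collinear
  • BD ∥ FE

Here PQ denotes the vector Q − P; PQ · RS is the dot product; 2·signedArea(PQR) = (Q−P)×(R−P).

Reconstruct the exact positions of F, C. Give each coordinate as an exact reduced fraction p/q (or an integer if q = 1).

1. F_x = 13  [BD ∥ FE ∩ DE ∥ BF]
2. F_y = 1  [BD ∥ FE ∩ DE ∥ BF]
   → F = (13, 1)
3. C_x = 37/17  [F, D, C are collinear ∩ EC ⟂ FD]
4. C_y = -29/17  [F, D, C are collinear ∩ EC ⟂ FD]
   → C = (37/17, -29/17)

C = (37/17, -29/17)
F = (13, 1)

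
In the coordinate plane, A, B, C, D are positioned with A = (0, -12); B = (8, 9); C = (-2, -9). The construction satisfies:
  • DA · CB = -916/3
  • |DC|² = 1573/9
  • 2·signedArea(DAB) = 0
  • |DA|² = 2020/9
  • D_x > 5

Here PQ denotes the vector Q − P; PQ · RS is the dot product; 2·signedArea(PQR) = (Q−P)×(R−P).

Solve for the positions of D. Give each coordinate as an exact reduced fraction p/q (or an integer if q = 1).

1. D_x = 16/3  [2·signedArea(DAB) = 0 ∩ DA · CB = -916/3]
2. D_y = 2  [2·signedArea(DAB) = 0 ∩ DA · CB = -916/3]
   → D = (16/3, 2)

D = (16/3, 2)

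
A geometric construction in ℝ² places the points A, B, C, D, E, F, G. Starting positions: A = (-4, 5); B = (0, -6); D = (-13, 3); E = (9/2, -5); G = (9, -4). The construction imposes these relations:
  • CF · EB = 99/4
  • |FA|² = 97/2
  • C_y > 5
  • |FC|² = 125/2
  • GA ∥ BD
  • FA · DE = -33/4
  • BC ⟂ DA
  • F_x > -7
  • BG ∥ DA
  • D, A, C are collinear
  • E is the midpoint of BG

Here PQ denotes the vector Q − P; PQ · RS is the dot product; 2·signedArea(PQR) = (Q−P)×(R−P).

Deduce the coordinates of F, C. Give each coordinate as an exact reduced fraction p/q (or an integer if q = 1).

1. C_x = -214/85  [D, A, C are collinear ∩ BC ⟂ DA]
2. C_y = 453/85  [D, A, C are collinear ∩ BC ⟂ DA]
   → C = (-214/85, 453/85)
3. F_x = -13/2  [FA · DE = -33/4 ∩ CF · EB = 99/4]
4. F_y = -3/2  [FA · DE = -33/4 ∩ CF · EB = 99/4]
   → F = (-13/2, -3/2)

C = (-214/85, 453/85)
F = (-13/2, -3/2)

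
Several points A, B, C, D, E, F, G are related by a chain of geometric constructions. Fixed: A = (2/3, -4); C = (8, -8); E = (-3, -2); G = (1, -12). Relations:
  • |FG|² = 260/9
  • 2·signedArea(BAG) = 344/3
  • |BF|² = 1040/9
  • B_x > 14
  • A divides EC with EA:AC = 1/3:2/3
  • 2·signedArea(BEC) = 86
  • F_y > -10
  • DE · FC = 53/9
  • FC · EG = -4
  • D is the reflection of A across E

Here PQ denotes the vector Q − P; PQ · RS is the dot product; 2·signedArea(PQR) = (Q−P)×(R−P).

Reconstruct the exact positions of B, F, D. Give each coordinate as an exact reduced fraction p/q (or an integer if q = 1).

B = (15, -4)
D = (-20/3, 0)
F = (17/3, -28/3)

1. B_x = 15  [2·signedArea(BAG) = 344/3 ∩ 2·signedArea(BEC) = 86]
2. B_y = -4  [2·signedArea(BAG) = 344/3 ∩ 2·signedArea(BEC) = 86]
   → B = (15, -4)
3. F_x = 17/3  [line -4·x + 10·y + 116 = 0 ∩ |FG|² = 260/9]
4. F_y = -28/3  [line -4·x + 10·y + 116 = 0 ∩ |FG|² = 260/9]
   → F = (17/3, -28/3)
5. D_x = -20/3  [D is the reflection of A across E]
6. D_y = 0  [D is the reflection of A across E]
   → D = (-20/3, 0)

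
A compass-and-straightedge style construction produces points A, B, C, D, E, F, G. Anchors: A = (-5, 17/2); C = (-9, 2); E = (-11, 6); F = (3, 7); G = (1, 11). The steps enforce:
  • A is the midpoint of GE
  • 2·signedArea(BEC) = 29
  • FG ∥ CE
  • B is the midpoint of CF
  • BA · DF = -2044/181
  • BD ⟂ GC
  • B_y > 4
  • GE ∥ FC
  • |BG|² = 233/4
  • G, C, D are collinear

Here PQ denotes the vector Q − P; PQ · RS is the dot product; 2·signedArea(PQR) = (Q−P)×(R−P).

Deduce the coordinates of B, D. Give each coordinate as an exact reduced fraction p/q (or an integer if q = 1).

B = (-3, 9/2)
D = (-804/181, 2209/362)

1. B_x = -3  [B is the midpoint of CF]
2. B_y = 9/2  [B is the midpoint of CF]
   → B = (-3, 9/2)
3. D_x = -804/181  [G, C, D are collinear ∩ BD ⟂ GC]
4. D_y = 2209/362  [G, C, D are collinear ∩ BD ⟂ GC]
   → D = (-804/181, 2209/362)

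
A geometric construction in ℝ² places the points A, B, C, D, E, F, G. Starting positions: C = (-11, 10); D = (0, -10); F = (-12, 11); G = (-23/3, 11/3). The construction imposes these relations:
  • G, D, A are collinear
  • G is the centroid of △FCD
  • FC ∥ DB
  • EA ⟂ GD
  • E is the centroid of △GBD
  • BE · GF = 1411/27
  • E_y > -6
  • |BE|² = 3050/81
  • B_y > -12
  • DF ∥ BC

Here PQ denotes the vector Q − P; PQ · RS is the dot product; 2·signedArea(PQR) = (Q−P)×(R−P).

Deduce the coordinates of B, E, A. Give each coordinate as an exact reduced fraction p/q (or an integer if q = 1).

1. B_x = 1  [DF ∥ BC ∩ FC ∥ DB]
2. B_y = -11  [DF ∥ BC ∩ FC ∥ DB]
   → B = (1, -11)
3. E_x = -20/9  [E is the centroid of △GBD]
4. E_y = -52/9  [E is the centroid of △GBD]
   → E = (-20/9, -52/9)
5. A_x = -23207/9945  [G, D, A are collinear ∩ EA ⟂ GD]
6. A_y = -58081/9945  [G, D, A are collinear ∩ EA ⟂ GD]
   → A = (-23207/9945, -58081/9945)

A = (-23207/9945, -58081/9945)
B = (1, -11)
E = (-20/9, -52/9)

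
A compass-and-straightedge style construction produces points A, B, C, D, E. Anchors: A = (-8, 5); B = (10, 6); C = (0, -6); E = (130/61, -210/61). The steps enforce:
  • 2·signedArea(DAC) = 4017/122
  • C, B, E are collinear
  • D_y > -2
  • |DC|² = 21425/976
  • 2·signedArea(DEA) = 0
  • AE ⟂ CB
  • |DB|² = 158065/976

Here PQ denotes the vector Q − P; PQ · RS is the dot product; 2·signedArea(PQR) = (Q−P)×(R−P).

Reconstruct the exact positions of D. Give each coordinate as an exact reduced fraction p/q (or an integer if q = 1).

1. D_x = -49/122  [2·signedArea(DEA) = 0 ∩ 2·signedArea(DAC) = 4017/122]
2. D_y = -325/244  [2·signedArea(DEA) = 0 ∩ 2·signedArea(DAC) = 4017/122]
   → D = (-49/122, -325/244)

D = (-49/122, -325/244)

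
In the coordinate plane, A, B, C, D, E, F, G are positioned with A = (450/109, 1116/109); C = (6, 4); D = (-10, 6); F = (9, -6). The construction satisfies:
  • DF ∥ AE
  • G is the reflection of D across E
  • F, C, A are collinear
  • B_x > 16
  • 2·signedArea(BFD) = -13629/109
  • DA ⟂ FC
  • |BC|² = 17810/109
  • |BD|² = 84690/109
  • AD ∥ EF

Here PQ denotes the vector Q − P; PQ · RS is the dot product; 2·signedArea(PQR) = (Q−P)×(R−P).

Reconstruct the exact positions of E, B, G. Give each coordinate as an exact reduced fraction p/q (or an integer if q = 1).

1. E_x = 2521/109  [AD ∥ EF ∩ DF ∥ AE]
2. E_y = -192/109  [AD ∥ EF ∩ DF ∥ AE]
   → E = (2521/109, -192/109)
3. B_x = 1751/109  [line -12·x + -19·y + 12975/109 = 0 ∩ |BC|² = 17810/109]
4. B_y = -423/109  [line -12·x + -19·y + 12975/109 = 0 ∩ |BC|² = 17810/109]
   → B = (1751/109, -423/109)
5. G_x = 6132/109  [G is the reflection of D across E]
6. G_y = -1038/109  [G is the reflection of D across E]
   → G = (6132/109, -1038/109)

B = (1751/109, -423/109)
E = (2521/109, -192/109)
G = (6132/109, -1038/109)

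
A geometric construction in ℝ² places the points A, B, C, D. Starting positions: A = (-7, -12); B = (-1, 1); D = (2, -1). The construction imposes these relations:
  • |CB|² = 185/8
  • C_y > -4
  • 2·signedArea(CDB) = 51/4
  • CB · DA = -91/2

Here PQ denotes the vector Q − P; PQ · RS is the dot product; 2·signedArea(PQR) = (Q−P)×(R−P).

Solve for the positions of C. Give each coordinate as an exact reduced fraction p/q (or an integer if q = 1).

1. C_x = -1/4  [2·signedArea(CDB) = 51/4 ∩ CB · DA = -91/2]
2. C_y = -15/4  [2·signedArea(CDB) = 51/4 ∩ CB · DA = -91/2]
   → C = (-1/4, -15/4)

C = (-1/4, -15/4)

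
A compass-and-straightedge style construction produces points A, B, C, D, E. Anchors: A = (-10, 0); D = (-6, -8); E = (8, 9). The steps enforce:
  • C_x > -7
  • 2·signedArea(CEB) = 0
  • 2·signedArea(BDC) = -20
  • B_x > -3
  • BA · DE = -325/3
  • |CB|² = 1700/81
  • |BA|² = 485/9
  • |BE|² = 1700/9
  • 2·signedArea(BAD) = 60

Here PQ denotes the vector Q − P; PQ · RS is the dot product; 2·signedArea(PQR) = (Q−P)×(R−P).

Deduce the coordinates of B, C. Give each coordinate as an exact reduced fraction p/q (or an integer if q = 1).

1. B_x = -8/3  [BA · DE = -325/3 ∩ 2·signedArea(BAD) = 60]
2. B_y = 1/3  [BA · DE = -325/3 ∩ 2·signedArea(BAD) = 60]
   → B = (-8/3, 1/3)
3. C_x = -56/9  [2·signedArea(CEB) = 0 ∩ 2·signedArea(BDC) = -20]
4. C_y = -23/9  [2·signedArea(CEB) = 0 ∩ 2·signedArea(BDC) = -20]
   → C = (-56/9, -23/9)

B = (-8/3, 1/3)
C = (-56/9, -23/9)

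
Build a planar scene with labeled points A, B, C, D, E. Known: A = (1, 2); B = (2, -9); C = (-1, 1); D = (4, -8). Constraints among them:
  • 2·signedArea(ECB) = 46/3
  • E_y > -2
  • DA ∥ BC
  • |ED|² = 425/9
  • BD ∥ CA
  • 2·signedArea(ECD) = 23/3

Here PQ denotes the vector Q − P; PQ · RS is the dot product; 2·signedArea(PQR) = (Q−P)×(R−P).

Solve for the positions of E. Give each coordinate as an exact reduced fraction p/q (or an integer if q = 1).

E = (4/3, -5/3)

1. E_x = 4/3  [2·signedArea(ECB) = 46/3 ∩ 2·signedArea(ECD) = 23/3]
2. E_y = -5/3  [2·signedArea(ECB) = 46/3 ∩ 2·signedArea(ECD) = 23/3]
   → E = (4/3, -5/3)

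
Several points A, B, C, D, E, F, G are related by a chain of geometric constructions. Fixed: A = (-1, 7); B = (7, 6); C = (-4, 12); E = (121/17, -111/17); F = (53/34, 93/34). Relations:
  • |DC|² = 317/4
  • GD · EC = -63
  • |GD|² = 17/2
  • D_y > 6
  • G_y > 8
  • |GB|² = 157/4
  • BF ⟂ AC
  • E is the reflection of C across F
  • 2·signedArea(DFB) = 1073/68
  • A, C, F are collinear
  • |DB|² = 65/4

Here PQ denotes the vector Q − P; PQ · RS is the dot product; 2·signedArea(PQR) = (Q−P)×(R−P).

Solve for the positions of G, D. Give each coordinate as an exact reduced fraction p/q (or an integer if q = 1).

1. D_x = 3  [line -111/34·x + 185/34·y + -1739/68 = 0 ∩ |DC|² = 317/4]
2. D_y = 13/2  [line -111/34·x + 185/34·y + -1739/68 = 0 ∩ |DC|² = 317/4]
   → D = (3, 13/2)
3. G_x = 3/2  [line 189/17·x + -315/17·y + 5103/34 = 0 ∩ |GD|² = 17/2]
4. G_y = 9  [line 189/17·x + -315/17·y + 5103/34 = 0 ∩ |GD|² = 17/2]
   → G = (3/2, 9)

D = (3, 13/2)
G = (3/2, 9)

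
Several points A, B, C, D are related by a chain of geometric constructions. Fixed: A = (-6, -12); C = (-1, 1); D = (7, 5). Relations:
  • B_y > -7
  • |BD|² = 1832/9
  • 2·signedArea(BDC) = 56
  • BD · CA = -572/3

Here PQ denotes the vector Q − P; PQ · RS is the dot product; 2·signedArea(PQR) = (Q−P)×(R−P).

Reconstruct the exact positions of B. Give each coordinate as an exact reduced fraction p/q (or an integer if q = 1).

1. B_x = -5/3  [BD · CA = -572/3 ∩ 2·signedArea(BDC) = 56]
2. B_y = -19/3  [BD · CA = -572/3 ∩ 2·signedArea(BDC) = 56]
   → B = (-5/3, -19/3)

B = (-5/3, -19/3)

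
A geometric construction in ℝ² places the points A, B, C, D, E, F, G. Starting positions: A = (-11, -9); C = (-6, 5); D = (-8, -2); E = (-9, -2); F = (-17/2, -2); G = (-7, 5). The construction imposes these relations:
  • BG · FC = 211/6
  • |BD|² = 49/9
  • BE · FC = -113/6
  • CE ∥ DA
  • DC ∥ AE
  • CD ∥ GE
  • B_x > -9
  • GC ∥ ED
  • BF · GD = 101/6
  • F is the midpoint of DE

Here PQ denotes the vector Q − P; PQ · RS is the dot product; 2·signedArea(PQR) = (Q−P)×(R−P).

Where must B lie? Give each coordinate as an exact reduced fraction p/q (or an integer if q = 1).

B = (-8, 1/3)

1. B_x = -8  [BE · FC = -113/6 ∩ BF · GD = 101/6]
2. B_y = 1/3  [BE · FC = -113/6 ∩ BF · GD = 101/6]
   → B = (-8, 1/3)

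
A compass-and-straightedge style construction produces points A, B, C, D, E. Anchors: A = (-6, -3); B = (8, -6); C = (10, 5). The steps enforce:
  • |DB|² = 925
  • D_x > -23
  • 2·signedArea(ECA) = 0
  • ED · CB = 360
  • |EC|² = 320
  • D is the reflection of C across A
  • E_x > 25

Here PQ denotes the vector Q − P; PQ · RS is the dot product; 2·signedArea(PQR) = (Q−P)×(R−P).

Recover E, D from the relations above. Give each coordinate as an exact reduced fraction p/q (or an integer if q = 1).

1. E_x = 26  [line 8·x + -16·y + 0 = 0 ∩ |EC|² = 320]
2. E_y = 13  [line 8·x + -16·y + 0 = 0 ∩ |EC|² = 320]
   → E = (26, 13)
3. D_x = -22  [D is the reflection of C across A]
4. D_y = -11  [D is the reflection of C across A]
   → D = (-22, -11)

D = (-22, -11)
E = (26, 13)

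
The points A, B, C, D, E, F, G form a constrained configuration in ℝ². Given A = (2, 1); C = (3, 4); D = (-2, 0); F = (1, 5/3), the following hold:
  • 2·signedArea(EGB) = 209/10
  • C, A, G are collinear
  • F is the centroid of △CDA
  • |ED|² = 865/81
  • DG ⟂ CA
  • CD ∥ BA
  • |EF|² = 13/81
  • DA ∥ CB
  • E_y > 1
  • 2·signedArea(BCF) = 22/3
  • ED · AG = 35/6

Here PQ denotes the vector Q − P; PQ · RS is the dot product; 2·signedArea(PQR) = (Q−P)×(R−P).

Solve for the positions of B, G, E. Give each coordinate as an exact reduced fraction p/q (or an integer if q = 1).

B = (7, 5)
E = (2/3, 17/9)
G = (13/10, -11/10)

1. B_x = 7  [CD ∥ BA ∩ DA ∥ CB]
2. B_y = 5  [CD ∥ BA ∩ DA ∥ CB]
   → B = (7, 5)
3. G_x = 13/10  [C, A, G are collinear ∩ DG ⟂ CA]
4. G_y = -11/10  [C, A, G are collinear ∩ DG ⟂ CA]
   → G = (13/10, -11/10)
5. E_x = 2/3  [2·signedArea(EGB) = 209/10 ∩ ED · AG = 35/6]
6. E_y = 17/9  [2·signedArea(EGB) = 209/10 ∩ ED · AG = 35/6]
   → E = (2/3, 17/9)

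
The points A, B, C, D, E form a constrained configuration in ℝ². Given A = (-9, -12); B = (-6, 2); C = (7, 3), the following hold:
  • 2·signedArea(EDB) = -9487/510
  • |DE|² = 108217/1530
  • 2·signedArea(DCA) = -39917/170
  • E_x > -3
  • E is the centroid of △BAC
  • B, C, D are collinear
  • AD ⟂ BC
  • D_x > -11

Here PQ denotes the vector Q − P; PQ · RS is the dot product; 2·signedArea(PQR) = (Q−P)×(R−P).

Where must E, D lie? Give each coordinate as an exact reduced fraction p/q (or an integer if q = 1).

1. E_x = -8/3  [E is the centroid of △BAC]
2. E_y = -7/3  [E is the centroid of △BAC]
   → E = (-8/3, -7/3)
3. D_x = -1709/170  [B, C, D are collinear ∩ AD ⟂ BC]
4. D_y = 287/170  [B, C, D are collinear ∩ AD ⟂ BC]
   → D = (-1709/170, 287/170)

D = (-1709/170, 287/170)
E = (-8/3, -7/3)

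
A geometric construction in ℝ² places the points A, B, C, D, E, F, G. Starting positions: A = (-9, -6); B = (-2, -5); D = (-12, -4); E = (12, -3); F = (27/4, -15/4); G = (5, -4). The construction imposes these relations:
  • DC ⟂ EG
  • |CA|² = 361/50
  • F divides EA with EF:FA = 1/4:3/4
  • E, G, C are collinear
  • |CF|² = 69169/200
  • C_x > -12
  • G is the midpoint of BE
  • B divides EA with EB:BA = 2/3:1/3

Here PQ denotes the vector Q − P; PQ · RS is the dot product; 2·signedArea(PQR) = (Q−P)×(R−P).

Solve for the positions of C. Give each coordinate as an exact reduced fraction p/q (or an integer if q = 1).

1. C_x = -583/50  [E, G, C are collinear ∩ DC ⟂ EG]
2. C_y = -319/50  [E, G, C are collinear ∩ DC ⟂ EG]
   → C = (-583/50, -319/50)

C = (-583/50, -319/50)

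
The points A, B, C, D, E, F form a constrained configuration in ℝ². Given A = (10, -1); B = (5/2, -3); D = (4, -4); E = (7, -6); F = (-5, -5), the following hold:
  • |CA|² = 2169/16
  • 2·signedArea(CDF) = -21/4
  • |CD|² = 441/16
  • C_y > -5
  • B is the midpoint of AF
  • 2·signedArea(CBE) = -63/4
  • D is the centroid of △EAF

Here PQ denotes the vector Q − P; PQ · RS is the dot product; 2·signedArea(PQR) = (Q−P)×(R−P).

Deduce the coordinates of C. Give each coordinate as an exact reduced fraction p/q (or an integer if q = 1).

C = (-5/4, -4)

1. C_x = -5/4  [2·signedArea(CBE) = -63/4 ∩ 2·signedArea(CDF) = -21/4]
2. C_y = -4  [2·signedArea(CBE) = -63/4 ∩ 2·signedArea(CDF) = -21/4]
   → C = (-5/4, -4)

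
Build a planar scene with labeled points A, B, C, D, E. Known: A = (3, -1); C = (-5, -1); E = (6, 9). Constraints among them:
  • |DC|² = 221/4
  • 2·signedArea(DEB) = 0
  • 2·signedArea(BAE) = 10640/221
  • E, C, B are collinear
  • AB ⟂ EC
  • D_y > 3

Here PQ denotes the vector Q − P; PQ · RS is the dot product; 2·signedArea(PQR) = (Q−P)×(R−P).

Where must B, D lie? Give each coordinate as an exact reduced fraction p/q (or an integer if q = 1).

1. B_x = -137/221  [E, C, B are collinear ∩ AB ⟂ EC]
2. B_y = 659/221  [E, C, B are collinear ∩ AB ⟂ EC]
   → B = (-137/221, 659/221)
3. D_x = 1/2  [line 1330/221·x + -1463/221·y + 399/17 = 0 ∩ |DC|² = 221/4]
4. D_y = 4  [line 1330/221·x + -1463/221·y + 399/17 = 0 ∩ |DC|² = 221/4]
   → D = (1/2, 4)

B = (-137/221, 659/221)
D = (1/2, 4)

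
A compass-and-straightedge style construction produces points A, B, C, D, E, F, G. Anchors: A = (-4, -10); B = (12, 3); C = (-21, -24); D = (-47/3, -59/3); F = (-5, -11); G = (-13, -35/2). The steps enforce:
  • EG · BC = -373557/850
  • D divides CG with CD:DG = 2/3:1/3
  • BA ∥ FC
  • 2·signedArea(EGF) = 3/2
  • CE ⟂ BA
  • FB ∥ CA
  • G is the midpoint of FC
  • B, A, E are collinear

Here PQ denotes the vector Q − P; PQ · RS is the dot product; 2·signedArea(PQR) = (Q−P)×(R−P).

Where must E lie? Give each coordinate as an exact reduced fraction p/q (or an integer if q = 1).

1. E_x = -8964/425  [B, A, E are collinear ∩ CE ⟂ BA]
2. E_y = -10152/425  [B, A, E are collinear ∩ CE ⟂ BA]
   → E = (-8964/425, -10152/425)

E = (-8964/425, -10152/425)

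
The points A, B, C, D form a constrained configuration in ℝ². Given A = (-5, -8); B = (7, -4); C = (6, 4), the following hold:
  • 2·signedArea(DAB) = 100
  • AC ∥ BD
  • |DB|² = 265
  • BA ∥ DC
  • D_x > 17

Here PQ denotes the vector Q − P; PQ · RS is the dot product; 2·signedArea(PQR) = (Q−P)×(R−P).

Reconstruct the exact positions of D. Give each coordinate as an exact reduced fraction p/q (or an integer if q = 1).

1. D_x = 18  [BA ∥ DC ∩ AC ∥ BD]
2. D_y = 8  [BA ∥ DC ∩ AC ∥ BD]
   → D = (18, 8)

D = (18, 8)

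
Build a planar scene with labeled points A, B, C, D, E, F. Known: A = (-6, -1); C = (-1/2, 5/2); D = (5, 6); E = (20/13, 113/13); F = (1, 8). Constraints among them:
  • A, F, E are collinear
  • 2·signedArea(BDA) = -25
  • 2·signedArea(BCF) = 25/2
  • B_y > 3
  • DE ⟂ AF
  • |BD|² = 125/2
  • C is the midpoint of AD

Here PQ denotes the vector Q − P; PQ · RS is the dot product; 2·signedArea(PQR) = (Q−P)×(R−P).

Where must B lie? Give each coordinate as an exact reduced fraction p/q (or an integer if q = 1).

B = (-5/2, 7/2)

1. B_x = -5/2  [2·signedArea(BDA) = -25 ∩ 2·signedArea(BCF) = 25/2]
2. B_y = 7/2  [2·signedArea(BDA) = -25 ∩ 2·signedArea(BCF) = 25/2]
   → B = (-5/2, 7/2)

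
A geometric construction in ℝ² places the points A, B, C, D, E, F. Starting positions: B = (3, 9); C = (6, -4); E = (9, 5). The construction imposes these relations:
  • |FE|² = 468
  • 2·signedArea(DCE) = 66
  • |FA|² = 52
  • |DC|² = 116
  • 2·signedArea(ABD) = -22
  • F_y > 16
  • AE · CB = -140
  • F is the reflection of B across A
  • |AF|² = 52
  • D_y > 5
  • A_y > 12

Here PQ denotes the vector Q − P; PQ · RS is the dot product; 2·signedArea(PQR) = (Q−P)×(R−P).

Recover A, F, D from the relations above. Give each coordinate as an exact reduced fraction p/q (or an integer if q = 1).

A = (-3, 13)
D = (2, 6)
F = (-9, 17)

1. D_x = 2  [line -9·x + 3·y + 0 = 0 ∩ |DC|² = 116]
2. D_y = 6  [line -9·x + 3·y + 0 = 0 ∩ |DC|² = 116]
   → D = (2, 6)
3. A_x = -3  [AE · CB = -140 ∩ 2·signedArea(ABD) = -22]
4. A_y = 13  [AE · CB = -140 ∩ 2·signedArea(ABD) = -22]
   → A = (-3, 13)
5. F_x = -9  [F is the reflection of B across A]
6. F_y = 17  [F is the reflection of B across A]
   → F = (-9, 17)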